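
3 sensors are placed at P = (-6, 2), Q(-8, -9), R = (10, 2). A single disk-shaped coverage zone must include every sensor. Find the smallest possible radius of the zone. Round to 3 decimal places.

Side lengths²: PQ² = 125, PR² = 256, QR² = 445.
Since QR² = 445 ≥ 256 + 125 = 381, the angle opposite QR is not acute, so the smallest enclosing circle has QR as diameter.
Centre = midpoint of QR = (1, -3.5), r² = 445/4 = 111.25.
r = √(111.25) ≈ 10.548.

10.548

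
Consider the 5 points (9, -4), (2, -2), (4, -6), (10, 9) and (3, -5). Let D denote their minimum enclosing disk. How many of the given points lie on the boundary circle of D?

2

A smallest enclosing disk is always determined by at most three of the input points on its boundary.
The farthest pair is (4, -6)–(10, 9) with squared distance 261. The circle on this segment as diameter has centre (7, 1.5) and r² = 261/4 = 65.25.
Check (9, -4): distance² to centre = 34.25 ≤ 65.25, so it lies inside.
All remaining points lie in this disk, and no smaller disk contains both endpoints, so this is the minimum enclosing circle.
The points at distance exactly r from the centre are (4, -6), (10, 9) — 2 points.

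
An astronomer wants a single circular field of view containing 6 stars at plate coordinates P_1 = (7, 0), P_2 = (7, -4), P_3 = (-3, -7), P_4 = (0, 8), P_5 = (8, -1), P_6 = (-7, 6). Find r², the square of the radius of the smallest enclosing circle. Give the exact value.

By Welzl's lemma the MEC is supported by two points (diametrically opposite) or three points (on a circumcircle).
The farthest pair is P_2–P_6 with squared distance 296. The circle on this segment as diameter has centre (0, 1) and r² = 296/4 = 74.
Check P_1: distance² to centre = 50 ≤ 74, so it lies inside.
All remaining points lie in this disk, and no smaller disk contains both endpoints, so this is the minimum enclosing circle.

74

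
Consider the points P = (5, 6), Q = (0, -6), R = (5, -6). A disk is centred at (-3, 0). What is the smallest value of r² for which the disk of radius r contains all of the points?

100

The required radius is the distance from (-3, 0) to the farthest point.
Squared distances: 100, 45, 100.
Maximum is 100, attained at P.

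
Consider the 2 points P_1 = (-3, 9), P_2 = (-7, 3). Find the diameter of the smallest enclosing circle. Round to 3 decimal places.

7.211

The smallest circle enclosing two points has them as diameter endpoints.
Centre = midpoint = (-5, 6); r² = |P_1P_2|²/4 = 52/4 = 13.
Diameter = 2r = 2√13 ≈ 7.211.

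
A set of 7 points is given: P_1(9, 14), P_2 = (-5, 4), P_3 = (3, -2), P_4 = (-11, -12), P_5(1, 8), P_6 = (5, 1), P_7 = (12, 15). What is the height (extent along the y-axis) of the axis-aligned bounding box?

27

max y = 15, min y = -12, so height = 27.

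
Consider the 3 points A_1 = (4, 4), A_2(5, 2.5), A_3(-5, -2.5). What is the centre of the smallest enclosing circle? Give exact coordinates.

(-0.09375, 0.1875)

Side lengths²: A_1A_2² = 3.25, A_1A_3² = 123.25, A_2A_3² = 125.
Since A_2A_3² = 125 < 123.25 + 3.25 = 126.5, the triangle is acute, so the smallest enclosing circle is the circumcircle.
Circumcentre = (-0.09375, 0.1875), r² = 31.2939453125.
Centre = (-0.09375, 0.1875).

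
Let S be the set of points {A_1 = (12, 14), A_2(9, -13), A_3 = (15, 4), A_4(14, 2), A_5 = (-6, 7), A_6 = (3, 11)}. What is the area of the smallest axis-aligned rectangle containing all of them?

567

x ranges over [-6, 15], width 21.
y ranges over [-13, 14], height 27.
Area = 21 × 27 = 567.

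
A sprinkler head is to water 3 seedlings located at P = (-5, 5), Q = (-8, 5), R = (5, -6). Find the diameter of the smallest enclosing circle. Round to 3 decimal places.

Side lengths²: PQ² = 9, PR² = 221, QR² = 290.
Since QR² = 290 ≥ 221 + 9 = 230, the angle opposite QR is not acute, so the smallest enclosing circle has QR as diameter.
Centre = midpoint of QR = (-1.5, -0.5), r² = 290/4 = 72.5.
Diameter = 2r = 2√(72.5) ≈ 17.029.

17.029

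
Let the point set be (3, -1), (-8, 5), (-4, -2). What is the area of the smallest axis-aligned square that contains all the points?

The bounding box has width 11 and height 7.
An axis-aligned square enclosing the set must have side ≥ max(width, height).
So the minimum side is max(11, 7) = 11.
Area = 11² = 121.

121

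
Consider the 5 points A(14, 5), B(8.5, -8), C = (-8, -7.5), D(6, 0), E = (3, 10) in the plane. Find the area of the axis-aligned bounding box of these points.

x ranges over [-8, 14], width 22.
y ranges over [-8, 10], height 18.
Area = 22 × 18 = 396.

396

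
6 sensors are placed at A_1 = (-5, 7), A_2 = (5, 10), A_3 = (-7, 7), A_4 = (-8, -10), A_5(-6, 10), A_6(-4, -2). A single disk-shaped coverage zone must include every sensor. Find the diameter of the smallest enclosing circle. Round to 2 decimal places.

23.85

A smallest enclosing disk is always determined by at most three of the input points on its boundary.
The farthest pair is A_2–A_4 with squared distance 569. The circle on this segment as diameter has centre (-1.5, 0) and r² = 569/4 = 142.25.
Check A_1: distance² to centre = 61.25 ≤ 142.25, so it lies inside.
All remaining points lie in this disk, and no smaller disk contains both endpoints, so this is the minimum enclosing circle.
Diameter = 2r = 2√(142.25) ≈ 23.85.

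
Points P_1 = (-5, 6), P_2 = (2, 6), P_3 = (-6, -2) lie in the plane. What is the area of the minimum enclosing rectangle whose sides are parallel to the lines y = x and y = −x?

In coordinates u = x + y, v = x − y the rectangle is axis-aligned; the map (x,y)→(u,v) scales areas by 2.
u-values: 1, 8, -8; range = 8 − (-8) = 16.
v-values: -11, -4, -4; range = -4 − (-11) = 7.
Area = (16 × 7) / 2 = 56.

56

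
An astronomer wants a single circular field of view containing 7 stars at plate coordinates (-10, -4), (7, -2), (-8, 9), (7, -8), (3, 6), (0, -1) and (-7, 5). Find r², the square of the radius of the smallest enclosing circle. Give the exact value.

128.5

The farthest pair is (-8, 9)–(7, -8) with squared distance 514. The circle on this segment as diameter has centre (-0.5, 0.5) and r² = 514/4 = 128.5.
Check (-10, -4): distance² to centre = 110.5 ≤ 128.5, so it lies inside.
All remaining points lie in this disk, and no smaller disk contains both endpoints, so this is the minimum enclosing circle.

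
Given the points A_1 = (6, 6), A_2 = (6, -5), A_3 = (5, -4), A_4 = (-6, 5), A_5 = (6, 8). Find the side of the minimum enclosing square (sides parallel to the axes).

13

The bounding box has width 12 and height 13.
An axis-aligned square enclosing the set must have side ≥ max(width, height).
So the minimum side is max(12, 13) = 13.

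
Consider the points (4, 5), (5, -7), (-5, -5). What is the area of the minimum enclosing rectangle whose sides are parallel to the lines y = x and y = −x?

In coordinates u = x + y, v = x − y the rectangle is axis-aligned; the map (x,y)→(u,v) scales areas by 2.
u-values: 9, -2, -10; range = 9 − (-10) = 19.
v-values: -1, 12, 0; range = 12 − (-1) = 13.
Area = (19 × 13) / 2 = 123.5.

123.5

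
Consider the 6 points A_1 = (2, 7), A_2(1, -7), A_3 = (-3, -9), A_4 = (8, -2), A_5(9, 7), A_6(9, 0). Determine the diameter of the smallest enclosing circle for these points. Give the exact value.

20

By Welzl's lemma the MEC is supported by two points (diametrically opposite) or three points (on a circumcircle).
The farthest pair is A_3–A_5 with squared distance 400. The circle on this segment as diameter has centre (3, -1) and r² = 400/4 = 100.
Check A_1: distance² to centre = 65 ≤ 100, so it lies inside.
All remaining points lie in this disk, and no smaller disk contains both endpoints, so this is the minimum enclosing circle.
Diameter = 2r = 2√100 = 20.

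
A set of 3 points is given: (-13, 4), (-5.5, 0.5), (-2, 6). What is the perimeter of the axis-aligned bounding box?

Width = max x − min x = -2 − (-13) = 11.
Height = max y − min y = 6 − 0.5 = 5.5.
Perimeter = 2(11 + 5.5) = 33.

33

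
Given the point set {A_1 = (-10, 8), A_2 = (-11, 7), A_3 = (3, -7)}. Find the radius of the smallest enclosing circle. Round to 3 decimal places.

Side lengths²: A_1A_2² = 2, A_1A_3² = 394, A_2A_3² = 392.
Since A_1A_3² = 394 ≥ 392 + 2 = 394, the angle opposite A_1A_3 is not acute, so the smallest enclosing circle has A_1A_3 as diameter.
Centre = midpoint of A_1A_3 = (-3.5, 0.5), r² = 394/4 = 98.5.
r = √(98.5) ≈ 9.925.

9.925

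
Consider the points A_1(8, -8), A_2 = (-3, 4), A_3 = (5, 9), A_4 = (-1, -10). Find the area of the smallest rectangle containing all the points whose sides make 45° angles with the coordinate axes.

287.5

In coordinates u = x + y, v = x − y the rectangle is axis-aligned; the map (x,y)→(u,v) scales areas by 2.
u-values: 0, 1, 14, -11; range = 14 − (-11) = 25.
v-values: 16, -7, -4, 9; range = 16 − (-7) = 23.
Area = (25 × 23) / 2 = 287.5.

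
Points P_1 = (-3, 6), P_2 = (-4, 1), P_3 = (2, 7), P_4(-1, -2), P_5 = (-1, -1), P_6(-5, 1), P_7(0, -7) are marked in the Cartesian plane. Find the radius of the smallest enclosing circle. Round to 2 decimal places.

7.07

The minimum enclosing circle is determined by three boundary points: P_1, P_3, P_7.
Their circumcentre is (27/34, 1/34) with r² = 28925/578.
The farthest remaining point P_6 is at distance² 19949/578 ≤ 28925/578.
r = √(28925/578) ≈ 7.07.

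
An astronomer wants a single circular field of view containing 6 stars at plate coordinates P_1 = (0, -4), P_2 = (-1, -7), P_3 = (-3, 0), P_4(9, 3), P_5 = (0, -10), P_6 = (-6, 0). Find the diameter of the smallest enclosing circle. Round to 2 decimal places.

The minimum enclosing circle of a finite set is fixed by two of the points (as a diameter) or three (as a circumcircle).
The minimum enclosing circle is determined by three boundary points: P_4, P_5, P_6.
Their circumcentre is (61/28, -53/28) with r² = 27625/392.
The farthest remaining point P_2 is at distance² 14185/392 ≤ 27625/392.
Diameter = 2r = 2√(27625/392) ≈ 16.79.

16.79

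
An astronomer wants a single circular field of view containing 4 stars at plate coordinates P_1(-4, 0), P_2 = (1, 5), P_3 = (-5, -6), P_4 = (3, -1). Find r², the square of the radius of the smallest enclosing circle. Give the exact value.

39.25

The farthest pair is P_2–P_3 with squared distance 157. The circle on this segment as diameter has centre (-2, -0.5) and r² = 157/4 = 39.25.
Check P_1: distance² to centre = 4.25 ≤ 39.25, so it lies inside.
All remaining points lie in this disk, and no smaller disk contains both endpoints, so this is the minimum enclosing circle.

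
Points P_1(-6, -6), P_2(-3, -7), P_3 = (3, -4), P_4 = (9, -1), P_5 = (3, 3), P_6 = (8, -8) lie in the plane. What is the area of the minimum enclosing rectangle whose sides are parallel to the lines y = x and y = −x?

In coordinates u = x + y, v = x − y the rectangle is axis-aligned; the map (x,y)→(u,v) scales areas by 2.
u-values: -12, -10, -1, 8, 6, 0; range = 8 − (-12) = 20.
v-values: 0, 4, 7, 10, 0, 16; range = 16 − 0 = 16.
Area = (20 × 16) / 2 = 160.

160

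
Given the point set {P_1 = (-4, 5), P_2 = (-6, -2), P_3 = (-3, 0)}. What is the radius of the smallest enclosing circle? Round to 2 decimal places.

3.64

Side lengths²: P_1P_2² = 53, P_1P_3² = 26, P_2P_3² = 13.
Since P_1P_2² = 53 ≥ 26 + 13 = 39, the angle opposite P_1P_2 is not acute, so the smallest enclosing circle has P_1P_2 as diameter.
Centre = midpoint of P_1P_2 = (-5, 1.5), r² = 53/4 = 13.25.
r = √(13.25) ≈ 3.64.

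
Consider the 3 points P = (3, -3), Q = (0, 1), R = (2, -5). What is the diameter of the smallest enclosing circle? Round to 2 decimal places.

Side lengths²: PQ² = 25, PR² = 5, QR² = 40.
Since QR² = 40 ≥ 25 + 5 = 30, the angle opposite QR is not acute, so the smallest enclosing circle has QR as diameter.
Centre = midpoint of QR = (1, -2), r² = 40/4 = 10.
Diameter = 2r = 2√10 ≈ 6.32.

6.32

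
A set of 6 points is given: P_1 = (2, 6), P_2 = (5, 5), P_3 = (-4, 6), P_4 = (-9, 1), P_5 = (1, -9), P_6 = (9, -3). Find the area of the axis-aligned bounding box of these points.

x ranges over [-9, 9], width 18.
y ranges over [-9, 6], height 15.
Area = 18 × 15 = 270.

270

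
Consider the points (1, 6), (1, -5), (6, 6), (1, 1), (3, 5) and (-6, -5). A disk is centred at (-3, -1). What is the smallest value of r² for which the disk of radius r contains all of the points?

130

The required radius is the distance from (-3, -1) to the farthest point.
Squared distances: 65, 32, 130, 20, 72, 25.
Maximum is 130, attained at (6, 6).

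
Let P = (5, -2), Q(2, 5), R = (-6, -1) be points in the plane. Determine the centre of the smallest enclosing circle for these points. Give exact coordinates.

Side lengths²: PQ² = 58, PR² = 122, QR² = 100.
Since PR² = 122 < 100 + 58 = 158, the triangle is acute, so the smallest enclosing circle is the circumcircle.
Circumcentre = (-14/37, -6/37), r² = 44225/1369.
Centre = (-14/37, -6/37).

(-14/37, -6/37)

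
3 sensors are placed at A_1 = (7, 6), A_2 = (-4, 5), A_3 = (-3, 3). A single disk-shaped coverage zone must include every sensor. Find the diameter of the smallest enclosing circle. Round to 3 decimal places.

11.045

Side lengths²: A_1A_2² = 122, A_1A_3² = 109, A_2A_3² = 5.
Since A_1A_2² = 122 ≥ 109 + 5 = 114, the angle opposite A_1A_2 is not acute, so the smallest enclosing circle has A_1A_2 as diameter.
Centre = midpoint of A_1A_2 = (1.5, 5.5), r² = 122/4 = 30.5.
Diameter = 2r = 2√(30.5) ≈ 11.045.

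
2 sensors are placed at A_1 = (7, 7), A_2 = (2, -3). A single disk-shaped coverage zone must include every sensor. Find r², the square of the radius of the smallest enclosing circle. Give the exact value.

31.25

The smallest circle enclosing two points has them as diameter endpoints.
Centre = midpoint = (4.5, 2); r² = |A_1A_2|²/4 = 125/4 = 31.25.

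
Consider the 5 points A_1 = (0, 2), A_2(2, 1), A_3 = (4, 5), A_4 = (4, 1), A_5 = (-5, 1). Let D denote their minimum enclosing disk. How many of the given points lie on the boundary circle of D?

3

A smallest enclosing disk is always determined by at most three of the input points on its boundary.
The farthest pair is A_3–A_5 with squared distance 97. The circle on this segment as diameter has centre (-0.5, 3) and r² = 97/4 = 24.25.
Check A_1: distance² to centre = 1.25 ≤ 24.25, so it lies inside.
All remaining points lie in this disk, and no smaller disk contains both endpoints, so this is the minimum enclosing circle.
The points at distance exactly r from the centre are A_3, A_4, A_5 — 3 points.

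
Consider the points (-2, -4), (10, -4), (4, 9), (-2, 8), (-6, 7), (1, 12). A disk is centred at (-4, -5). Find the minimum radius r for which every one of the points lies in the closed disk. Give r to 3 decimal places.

The required radius is the distance from (-4, -5) to the farthest point.
Squared distances: 5, 197, 260, 173, 148, 314.
Maximum is 314, attained at (1, 12).
r = √314 ≈ 17.720.

17.720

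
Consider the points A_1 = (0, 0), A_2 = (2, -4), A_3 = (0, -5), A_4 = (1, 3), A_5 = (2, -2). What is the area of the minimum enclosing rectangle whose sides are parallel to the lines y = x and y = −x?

In coordinates u = x + y, v = x − y the rectangle is axis-aligned; the map (x,y)→(u,v) scales areas by 2.
u-values: 0, -2, -5, 4, 0; range = 4 − (-5) = 9.
v-values: 0, 6, 5, -2, 4; range = 6 − (-2) = 8.
Area = (9 × 8) / 2 = 36.

36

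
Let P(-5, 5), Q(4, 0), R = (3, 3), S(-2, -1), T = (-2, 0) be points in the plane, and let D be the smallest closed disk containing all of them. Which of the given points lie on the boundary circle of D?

P, Q

The minimum enclosing circle of a finite set is fixed by two of the points (as a diameter) or three (as a circumcircle).
The farthest pair is P–Q with squared distance 106. The circle on this segment as diameter has centre (-0.5, 2.5) and r² = 106/4 = 26.5.
Check R: distance² to centre = 12.5 ≤ 26.5, so it lies inside.
All remaining points lie in this disk, and no smaller disk contains both endpoints, so this is the minimum enclosing circle.
The points at distance exactly r from the centre are P, Q — 2 points.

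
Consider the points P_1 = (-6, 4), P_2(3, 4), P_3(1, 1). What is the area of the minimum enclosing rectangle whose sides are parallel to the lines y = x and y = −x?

In coordinates u = x + y, v = x − y the rectangle is axis-aligned; the map (x,y)→(u,v) scales areas by 2.
u-values: -2, 7, 2; range = 7 − (-2) = 9.
v-values: -10, -1, 0; range = 0 − (-10) = 10.
Area = (9 × 10) / 2 = 45.

45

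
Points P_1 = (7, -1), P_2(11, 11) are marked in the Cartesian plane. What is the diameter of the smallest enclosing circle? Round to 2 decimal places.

The smallest circle enclosing two points has them as diameter endpoints.
Centre = midpoint = (9, 5); r² = |P_1P_2|²/4 = 160/4 = 40.
Diameter = 2r = 2√40 ≈ 12.65.

12.65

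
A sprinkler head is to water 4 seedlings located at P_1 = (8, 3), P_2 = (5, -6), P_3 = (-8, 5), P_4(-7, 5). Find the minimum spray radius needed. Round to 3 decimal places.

The minimum enclosing circle of a finite set is fixed by two of the points (as a diameter) or three (as a circumcircle).
The minimum enclosing circle is determined by three boundary points: P_1, P_2, P_3.
Their circumcentre is (-0.4, 0.8) with r² = 75.4.
The farthest remaining point P_4 is at distance² 61.2 ≤ 75.4.
r = √(75.4) ≈ 8.683.

8.683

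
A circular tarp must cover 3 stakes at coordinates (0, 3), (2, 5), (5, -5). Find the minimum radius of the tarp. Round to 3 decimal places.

5.220

Call the three points A, B, C in the order given.
Side lengths²: AB² = 8, AC² = 89, BC² = 109.
Since BC² = 109 ≥ 89 + 8 = 97, the angle opposite BC is not acute, so the smallest enclosing circle has BC as diameter.
Centre = midpoint of BC = (3.5, 0), r² = 109/4 = 27.25.
r = √(27.25) ≈ 5.220.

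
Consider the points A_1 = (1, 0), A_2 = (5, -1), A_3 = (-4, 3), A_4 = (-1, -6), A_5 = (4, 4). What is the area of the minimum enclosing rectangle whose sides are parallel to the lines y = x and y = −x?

In coordinates u = x + y, v = x − y the rectangle is axis-aligned; the map (x,y)→(u,v) scales areas by 2.
u-values: 1, 4, -1, -7, 8; range = 8 − (-7) = 15.
v-values: 1, 6, -7, 5, 0; range = 6 − (-7) = 13.
Area = (15 × 13) / 2 = 97.5.

97.5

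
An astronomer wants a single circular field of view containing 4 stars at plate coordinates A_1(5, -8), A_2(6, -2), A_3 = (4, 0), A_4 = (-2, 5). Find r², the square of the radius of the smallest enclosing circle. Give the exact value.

54.5

A smallest enclosing disk is always determined by at most three of the input points on its boundary.
The farthest pair is A_1–A_4 with squared distance 218. The circle on this segment as diameter has centre (1.5, -1.5) and r² = 218/4 = 54.5.
Check A_2: distance² to centre = 20.5 ≤ 54.5, so it lies inside.
All remaining points lie in this disk, and no smaller disk contains both endpoints, so this is the minimum enclosing circle.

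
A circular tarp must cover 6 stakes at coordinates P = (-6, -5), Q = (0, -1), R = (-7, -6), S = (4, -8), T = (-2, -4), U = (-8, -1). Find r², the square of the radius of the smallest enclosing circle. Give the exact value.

The farthest pair is S–U with squared distance 193. The circle on this segment as diameter has centre (-2, -4.5) and r² = 193/4 = 48.25.
Check P: distance² to centre = 16.25 ≤ 48.25, so it lies inside.
All remaining points lie in this disk, and no smaller disk contains both endpoints, so this is the minimum enclosing circle.

48.25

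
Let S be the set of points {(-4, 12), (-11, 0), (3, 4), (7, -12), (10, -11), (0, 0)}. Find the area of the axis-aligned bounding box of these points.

x ranges over [-11, 10], width 21.
y ranges over [-12, 12], height 24.
Area = 21 × 24 = 504.

504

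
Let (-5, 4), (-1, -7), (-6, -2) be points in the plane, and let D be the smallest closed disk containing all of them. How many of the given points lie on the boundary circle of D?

2

Call the three points A, B, C in the order given.
Side lengths²: AB² = 137, AC² = 37, BC² = 50.
Since AB² = 137 ≥ 50 + 37 = 87, the angle opposite AB is not acute, so the smallest enclosing circle has AB as diameter.
Centre = midpoint of AB = (-3, -1.5), r² = 137/4 = 34.25.
The points at distance exactly r from the centre are (-5, 4), (-1, -7) — 2 points.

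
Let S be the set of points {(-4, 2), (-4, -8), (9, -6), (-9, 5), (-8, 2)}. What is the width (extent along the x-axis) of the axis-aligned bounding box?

max x = 9, min x = -9, so width = 18.

18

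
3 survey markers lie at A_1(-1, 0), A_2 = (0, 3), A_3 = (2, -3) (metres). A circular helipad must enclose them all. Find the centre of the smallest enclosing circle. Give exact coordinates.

(1, 0)

Side lengths²: A_1A_2² = 10, A_1A_3² = 18, A_2A_3² = 40.
Since A_2A_3² = 40 ≥ 18 + 10 = 28, the angle opposite A_2A_3 is not acute, so the smallest enclosing circle has A_2A_3 as diameter.
Centre = midpoint of A_2A_3 = (1, 0), r² = 40/4 = 10.
Centre = (1, 0).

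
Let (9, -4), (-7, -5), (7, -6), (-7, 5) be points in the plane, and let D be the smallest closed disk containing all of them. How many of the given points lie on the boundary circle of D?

3

The minimum enclosing circle is determined by three boundary points: (9, -4), (-7, -5), (-7, 5).
Their circumcentre is (0.71875, 0) with r² = 84.5791015625.
The farthest remaining point (7, -6) is at distance² 75.4541015625 ≤ 84.5791015625.
The points at distance exactly r from the centre are (9, -4), (-7, -5), (-7, 5) — 3 points.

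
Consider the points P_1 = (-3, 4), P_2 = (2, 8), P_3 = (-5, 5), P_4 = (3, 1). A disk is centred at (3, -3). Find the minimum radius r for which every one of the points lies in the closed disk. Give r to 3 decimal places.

The required radius is the distance from (3, -3) to the farthest point.
Squared distances: 85, 122, 128, 16.
Maximum is 128, attained at P_3.
r = √128 ≈ 11.314.

11.314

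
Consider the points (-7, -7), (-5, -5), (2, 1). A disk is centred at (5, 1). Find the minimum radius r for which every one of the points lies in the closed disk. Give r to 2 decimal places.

The required radius is the distance from (5, 1) to the farthest point.
Squared distances: 208, 136, 9.
Maximum is 208, attained at (-7, -7).
r = √208 ≈ 14.42.

14.42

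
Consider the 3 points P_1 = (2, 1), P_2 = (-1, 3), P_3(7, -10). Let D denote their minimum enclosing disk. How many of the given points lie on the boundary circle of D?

Side lengths²: P_1P_2² = 13, P_1P_3² = 146, P_2P_3² = 233.
Since P_2P_3² = 233 ≥ 146 + 13 = 159, the angle opposite P_2P_3 is not acute, so the smallest enclosing circle has P_2P_3 as diameter.
Centre = midpoint of P_2P_3 = (3, -3.5), r² = 233/4 = 58.25.
The points at distance exactly r from the centre are P_2, P_3 — 2 points.

2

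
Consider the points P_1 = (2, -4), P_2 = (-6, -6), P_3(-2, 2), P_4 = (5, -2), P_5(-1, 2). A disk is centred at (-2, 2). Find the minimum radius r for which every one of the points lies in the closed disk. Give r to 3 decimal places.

The required radius is the distance from (-2, 2) to the farthest point.
Squared distances: 52, 80, 0, 65, 1.
Maximum is 80, attained at P_2.
r = √80 ≈ 8.944.

8.944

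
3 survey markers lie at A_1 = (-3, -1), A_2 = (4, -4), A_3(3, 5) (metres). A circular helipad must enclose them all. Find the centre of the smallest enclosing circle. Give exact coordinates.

(1.7, 0.3)

Side lengths²: A_1A_2² = 58, A_1A_3² = 72, A_2A_3² = 82.
Since A_2A_3² = 82 < 72 + 58 = 130, the triangle is acute, so the smallest enclosing circle is the circumcircle.
Circumcentre = (1.7, 0.3), r² = 23.78.
Centre = (1.7, 0.3).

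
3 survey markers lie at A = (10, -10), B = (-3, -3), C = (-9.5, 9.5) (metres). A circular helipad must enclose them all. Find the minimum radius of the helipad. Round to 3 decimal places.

13.789

Side lengths²: AB² = 218, AC² = 760.5, BC² = 198.5.
Since AC² = 760.5 ≥ 218 + 198.5 = 416.5, the angle opposite AC is not acute, so the smallest enclosing circle has AC as diameter.
Centre = midpoint of AC = (0.25, -0.25), r² = 760.5/4 = 190.125.
r = √(190.125) ≈ 13.789.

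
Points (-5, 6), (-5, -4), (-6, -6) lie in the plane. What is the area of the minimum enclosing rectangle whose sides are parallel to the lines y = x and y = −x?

71.5

In coordinates u = x + y, v = x − y the rectangle is axis-aligned; the map (x,y)→(u,v) scales areas by 2.
u-values: 1, -9, -12; range = 1 − (-12) = 13.
v-values: -11, -1, 0; range = 0 − (-11) = 11.
Area = (13 × 11) / 2 = 71.5.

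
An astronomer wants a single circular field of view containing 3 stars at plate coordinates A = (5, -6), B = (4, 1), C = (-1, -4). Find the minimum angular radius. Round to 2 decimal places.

3.95

Side lengths²: AB² = 50, AC² = 40, BC² = 50.
Since BC² = 50 < 50 + 40 = 90, the triangle is acute, so the smallest enclosing circle is the circumcircle.
Circumcentre = (2.75, -2.75), r² = 15.625.
r = √(15.625) ≈ 3.95.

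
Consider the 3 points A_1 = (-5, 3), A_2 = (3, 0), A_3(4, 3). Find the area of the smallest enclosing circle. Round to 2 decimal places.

Side lengths²: A_1A_2² = 73, A_1A_3² = 81, A_2A_3² = 10.
Since A_1A_3² = 81 < 73 + 10 = 83, the triangle is acute, so the smallest enclosing circle is the circumcircle.
Circumcentre = (-0.5, 17/6), r² = 365/18.
Area = π·r² = π·365/18 ≈ 63.70.

63.70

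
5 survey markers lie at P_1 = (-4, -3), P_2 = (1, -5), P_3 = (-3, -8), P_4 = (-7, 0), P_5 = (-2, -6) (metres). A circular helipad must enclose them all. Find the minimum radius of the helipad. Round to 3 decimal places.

By Welzl's lemma the MEC is supported by two points (diametrically opposite) or three points (on a circumcircle).
The minimum enclosing circle is determined by three boundary points: P_2, P_3, P_4.
Their circumcentre is (-38/11, -71/22) with r² = 11125/484.
The farthest remaining point P_5 is at distance² 4745/484 ≤ 11125/484.
r = √(11125/484) ≈ 4.794.

4.794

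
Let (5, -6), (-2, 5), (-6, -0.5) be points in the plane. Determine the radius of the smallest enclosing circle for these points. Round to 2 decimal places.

Call the three points A, B, C in the order given.
Side lengths²: AB² = 170, AC² = 151.25, BC² = 46.25.
Since AB² = 170 < 151.25 + 46.25 = 197.5, the triangle is acute, so the smallest enclosing circle is the circumcircle.
Circumcentre = (7/12, -13/12), r² = 3145/72.
r = √(3145/72) ≈ 6.61.

6.61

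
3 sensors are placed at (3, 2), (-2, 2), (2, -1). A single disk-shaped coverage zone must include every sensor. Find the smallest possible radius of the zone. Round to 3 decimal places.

2.635

Call the three points A, B, C in the order given.
Side lengths²: AB² = 25, AC² = 10, BC² = 25.
Since BC² = 25 < 25 + 10 = 35, the triangle is acute, so the smallest enclosing circle is the circumcircle.
Circumcentre = (0.5, 7/6), r² = 125/18.
r = √(125/18) ≈ 2.635.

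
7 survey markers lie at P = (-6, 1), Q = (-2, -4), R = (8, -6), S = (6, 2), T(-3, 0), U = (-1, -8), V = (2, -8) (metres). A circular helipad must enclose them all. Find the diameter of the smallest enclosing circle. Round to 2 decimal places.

By Welzl's lemma the MEC is supported by two points (diametrically opposite) or three points (on a circumcircle).
The farthest pair is P–R with squared distance 245. The circle on this segment as diameter has centre (1, -2.5) and r² = 245/4 = 61.25.
Check Q: distance² to centre = 11.25 ≤ 61.25, so it lies inside.
All remaining points lie in this disk, and no smaller disk contains both endpoints, so this is the minimum enclosing circle.
Diameter = 2r = 2√(61.25) ≈ 15.65.

15.65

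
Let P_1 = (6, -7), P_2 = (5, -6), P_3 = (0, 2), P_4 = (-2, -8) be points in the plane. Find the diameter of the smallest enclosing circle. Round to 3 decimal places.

11.402

By Welzl's lemma the MEC is supported by two points (diametrically opposite) or three points (on a circumcircle).
The minimum enclosing circle is determined by three boundary points: P_1, P_3, P_4.
Their circumcentre is (1.5, -3.5) with r² = 32.5.
The farthest remaining point P_2 is at distance² 18.5 ≤ 32.5.
Diameter = 2r = 2√(32.5) ≈ 11.402.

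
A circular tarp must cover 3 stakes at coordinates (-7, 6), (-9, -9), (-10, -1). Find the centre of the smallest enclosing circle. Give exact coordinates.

(-8, -1.5)

Call the three points A, B, C in the order given.
Side lengths²: AB² = 229, AC² = 58, BC² = 65.
Since AB² = 229 ≥ 65 + 58 = 123, the angle opposite AB is not acute, so the smallest enclosing circle has AB as diameter.
Centre = midpoint of AB = (-8, -1.5), r² = 229/4 = 57.25.
Centre = (-8, -1.5).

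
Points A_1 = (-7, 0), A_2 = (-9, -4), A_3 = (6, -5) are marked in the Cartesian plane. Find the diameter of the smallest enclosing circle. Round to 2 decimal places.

Side lengths²: A_1A_2² = 20, A_1A_3² = 194, A_2A_3² = 226.
Since A_2A_3² = 226 ≥ 194 + 20 = 214, the angle opposite A_2A_3 is not acute, so the smallest enclosing circle has A_2A_3 as diameter.
Centre = midpoint of A_2A_3 = (-1.5, -4.5), r² = 226/4 = 56.5.
Diameter = 2r = 2√(56.5) ≈ 15.03.

15.03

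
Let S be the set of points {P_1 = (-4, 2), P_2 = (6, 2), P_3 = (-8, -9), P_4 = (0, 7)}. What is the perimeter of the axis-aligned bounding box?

Width = max x − min x = 6 − (-8) = 14.
Height = max y − min y = 7 − (-9) = 16.
Perimeter = 2(14 + 16) = 60.

60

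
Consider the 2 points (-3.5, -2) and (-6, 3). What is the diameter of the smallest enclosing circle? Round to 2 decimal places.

The smallest circle enclosing two points has them as diameter endpoints.
Centre = midpoint = (-4.75, 0.5); r² = |(-3.5, -2)−(-6, 3)|²/4 = 31.25/4 = 7.8125.
Diameter = 2r = 2√(7.8125) ≈ 5.59.

5.59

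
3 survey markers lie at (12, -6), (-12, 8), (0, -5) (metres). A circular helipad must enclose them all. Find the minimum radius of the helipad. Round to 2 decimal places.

13.89

Call the three points A, B, C in the order given.
Side lengths²: AB² = 772, AC² = 145, BC² = 313.
Since AB² = 772 ≥ 313 + 145 = 458, the angle opposite AB is not acute, so the smallest enclosing circle has AB as diameter.
Centre = midpoint of AB = (0, 1), r² = 772/4 = 193.
r = √193 ≈ 13.89.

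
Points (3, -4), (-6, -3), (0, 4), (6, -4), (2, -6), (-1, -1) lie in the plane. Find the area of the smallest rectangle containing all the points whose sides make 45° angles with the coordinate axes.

91

In coordinates u = x + y, v = x − y the rectangle is axis-aligned; the map (x,y)→(u,v) scales areas by 2.
u-values: -1, -9, 4, 2, -4, -2; range = 4 − (-9) = 13.
v-values: 7, -3, -4, 10, 8, 0; range = 10 − (-4) = 14.
Area = (13 × 14) / 2 = 91.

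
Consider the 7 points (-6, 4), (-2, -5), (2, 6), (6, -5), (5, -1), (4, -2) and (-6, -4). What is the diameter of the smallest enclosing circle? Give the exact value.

A smallest enclosing disk is always determined by at most three of the input points on its boundary.
The farthest pair is (-6, 4)–(6, -5) with squared distance 225. The circle on this segment as diameter has centre (0, -0.5) and r² = 225/4 = 56.25.
Check (-2, -5): distance² to centre = 24.25 ≤ 56.25, so it lies inside.
All remaining points lie in this disk, and no smaller disk contains both endpoints, so this is the minimum enclosing circle.
Diameter = 2r = 2√(56.25) = 15.

15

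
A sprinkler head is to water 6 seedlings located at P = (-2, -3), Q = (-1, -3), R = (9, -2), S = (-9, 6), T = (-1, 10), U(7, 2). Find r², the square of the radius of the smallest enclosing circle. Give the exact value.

The farthest pair is R–S with squared distance 388. The circle on this segment as diameter has centre (0, 2) and r² = 388/4 = 97.
Check P: distance² to centre = 29 ≤ 97, so it lies inside.
All remaining points lie in this disk, and no smaller disk contains both endpoints, so this is the minimum enclosing circle.

97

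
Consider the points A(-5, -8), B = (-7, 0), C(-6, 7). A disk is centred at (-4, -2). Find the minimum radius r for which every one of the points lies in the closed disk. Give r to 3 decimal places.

The required radius is the distance from (-4, -2) to the farthest point.
Squared distances: 37, 13, 85.
Maximum is 85, attained at C.
r = √85 ≈ 9.220.

9.220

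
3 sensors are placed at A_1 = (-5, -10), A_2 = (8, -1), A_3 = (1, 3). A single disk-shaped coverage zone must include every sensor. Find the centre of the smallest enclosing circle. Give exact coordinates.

Side lengths²: A_1A_2² = 250, A_1A_3² = 205, A_2A_3² = 65.
Since A_1A_2² = 250 < 205 + 65 = 270, the triangle is acute, so the smallest enclosing circle is the circumcircle.
Circumcentre = (51/46, -227/46), r² = 66625/1058.
Centre = (51/46, -227/46).

(51/46, -227/46)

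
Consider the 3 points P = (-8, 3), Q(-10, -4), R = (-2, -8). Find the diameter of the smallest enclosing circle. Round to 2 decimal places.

Side lengths²: PQ² = 53, PR² = 157, QR² = 80.
Since PR² = 157 ≥ 80 + 53 = 133, the angle opposite PR is not acute, so the smallest enclosing circle has PR as diameter.
Centre = midpoint of PR = (-5, -2.5), r² = 157/4 = 39.25.
Diameter = 2r = 2√(39.25) ≈ 12.53.

12.53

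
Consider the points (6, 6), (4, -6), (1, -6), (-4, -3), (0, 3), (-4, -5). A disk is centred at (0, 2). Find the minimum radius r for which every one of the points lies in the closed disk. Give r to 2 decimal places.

The required radius is the distance from (0, 2) to the farthest point.
Squared distances: 52, 80, 65, 41, 1, 65.
Maximum is 80, attained at (4, -6).
r = √80 ≈ 8.94.

8.94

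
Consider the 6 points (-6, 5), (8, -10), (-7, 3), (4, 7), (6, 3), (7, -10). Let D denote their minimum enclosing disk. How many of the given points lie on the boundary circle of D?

2

A smallest enclosing disk is always determined by at most three of the input points on its boundary.
The farthest pair is (-6, 5)–(8, -10) with squared distance 421. The circle on this segment as diameter has centre (1, -2.5) and r² = 421/4 = 105.25.
Check (-7, 3): distance² to centre = 94.25 ≤ 105.25, so it lies inside.
All remaining points lie in this disk, and no smaller disk contains both endpoints, so this is the minimum enclosing circle.
The points at distance exactly r from the centre are (-6, 5), (8, -10) — 2 points.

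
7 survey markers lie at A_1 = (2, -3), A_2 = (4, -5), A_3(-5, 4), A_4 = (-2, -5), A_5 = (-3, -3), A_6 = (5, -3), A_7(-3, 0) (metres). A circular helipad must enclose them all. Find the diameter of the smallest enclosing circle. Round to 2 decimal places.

A smallest enclosing disk is always determined by at most three of the input points on its boundary.
The farthest pair is A_2–A_3 with squared distance 162. The circle on this segment as diameter has centre (-0.5, -0.5) and r² = 162/4 = 40.5.
Check A_1: distance² to centre = 12.5 ≤ 40.5, so it lies inside.
All remaining points lie in this disk, and no smaller disk contains both endpoints, so this is the minimum enclosing circle.
Diameter = 2r = 2√(40.5) ≈ 12.73.

12.73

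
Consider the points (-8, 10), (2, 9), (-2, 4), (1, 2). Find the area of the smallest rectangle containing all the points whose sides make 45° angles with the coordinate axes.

76.5

In coordinates u = x + y, v = x − y the rectangle is axis-aligned; the map (x,y)→(u,v) scales areas by 2.
u-values: 2, 11, 2, 3; range = 11 − 2 = 9.
v-values: -18, -7, -6, -1; range = -1 − (-18) = 17.
Area = (9 × 17) / 2 = 76.5.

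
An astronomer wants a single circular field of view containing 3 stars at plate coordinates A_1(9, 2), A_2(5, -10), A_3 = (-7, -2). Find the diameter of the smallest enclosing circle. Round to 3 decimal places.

17.095

Side lengths²: A_1A_2² = 160, A_1A_3² = 272, A_2A_3² = 208.
Since A_1A_3² = 272 < 208 + 160 = 368, the triangle is acute, so the smallest enclosing circle is the circumcircle.
Circumcentre = (17/11, -24/11), r² = 8840/121.
Diameter = 2r = 2√(8840/121) ≈ 17.095.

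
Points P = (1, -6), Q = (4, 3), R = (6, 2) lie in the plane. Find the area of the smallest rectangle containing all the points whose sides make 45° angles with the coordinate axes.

39

In coordinates u = x + y, v = x − y the rectangle is axis-aligned; the map (x,y)→(u,v) scales areas by 2.
u-values: -5, 7, 8; range = 8 − (-5) = 13.
v-values: 7, 1, 4; range = 7 − 1 = 6.
Area = (13 × 6) / 2 = 39.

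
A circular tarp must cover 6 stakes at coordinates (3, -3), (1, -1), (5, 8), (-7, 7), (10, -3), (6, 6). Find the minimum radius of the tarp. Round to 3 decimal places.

A smallest enclosing disk is always determined by at most three of the input points on its boundary.
The farthest pair is (-7, 7)–(10, -3) with squared distance 389. The circle on this segment as diameter has centre (1.5, 2) and r² = 389/4 = 97.25.
Check (3, -3): distance² to centre = 27.25 ≤ 97.25, so it lies inside.
All remaining points lie in this disk, and no smaller disk contains both endpoints, so this is the minimum enclosing circle.
r = √(97.25) ≈ 9.862.

9.862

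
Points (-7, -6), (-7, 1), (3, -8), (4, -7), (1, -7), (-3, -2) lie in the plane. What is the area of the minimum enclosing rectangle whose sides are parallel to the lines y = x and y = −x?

In coordinates u = x + y, v = x − y the rectangle is axis-aligned; the map (x,y)→(u,v) scales areas by 2.
u-values: -13, -6, -5, -3, -6, -5; range = -3 − (-13) = 10.
v-values: -1, -8, 11, 11, 8, -1; range = 11 − (-8) = 19.
Area = (10 × 19) / 2 = 95.

95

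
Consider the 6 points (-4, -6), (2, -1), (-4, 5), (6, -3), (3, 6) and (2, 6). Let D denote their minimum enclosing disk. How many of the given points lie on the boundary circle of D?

By Welzl's lemma the MEC is supported by two points (diametrically opposite) or three points (on a circumcircle).
The minimum enclosing circle is determined by three boundary points: (-4, -6), (6, -3), (3, 6).
Their circumcentre is (-7/22, -7/66) with r² = 105185/2178.
The farthest remaining point (2, 6) is at distance² 92909/2178 ≤ 105185/2178.
The points at distance exactly r from the centre are (-4, -6), (6, -3), (3, 6) — 3 points.

3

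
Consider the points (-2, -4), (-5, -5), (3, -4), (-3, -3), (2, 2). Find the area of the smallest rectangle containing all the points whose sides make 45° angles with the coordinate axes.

49

In coordinates u = x + y, v = x − y the rectangle is axis-aligned; the map (x,y)→(u,v) scales areas by 2.
u-values: -6, -10, -1, -6, 4; range = 4 − (-10) = 14.
v-values: 2, 0, 7, 0, 0; range = 7 − 0 = 7.
Area = (14 × 7) / 2 = 49.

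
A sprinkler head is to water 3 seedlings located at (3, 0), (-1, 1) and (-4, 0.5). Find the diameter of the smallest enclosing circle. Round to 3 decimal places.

7.018

Call the three points A, B, C in the order given.
Side lengths²: AB² = 17, AC² = 49.25, BC² = 9.25.
Since AC² = 49.25 ≥ 17 + 9.25 = 26.25, the angle opposite AC is not acute, so the smallest enclosing circle has AC as diameter.
Centre = midpoint of AC = (-0.5, 0.25), r² = 49.25/4 = 12.3125.
Diameter = 2r = 2√(12.3125) ≈ 7.018.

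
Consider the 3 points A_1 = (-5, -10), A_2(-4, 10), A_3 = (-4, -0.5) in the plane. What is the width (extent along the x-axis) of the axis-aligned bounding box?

1

max x = -4, min x = -5, so width = 1.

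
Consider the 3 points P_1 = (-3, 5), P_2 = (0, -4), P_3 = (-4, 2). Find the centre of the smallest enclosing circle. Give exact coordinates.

(-1.5, 0.5)

Side lengths²: P_1P_2² = 90, P_1P_3² = 10, P_2P_3² = 52.
Since P_1P_2² = 90 ≥ 52 + 10 = 62, the angle opposite P_1P_2 is not acute, so the smallest enclosing circle has P_1P_2 as diameter.
Centre = midpoint of P_1P_2 = (-1.5, 0.5), r² = 90/4 = 22.5.
Centre = (-1.5, 0.5).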